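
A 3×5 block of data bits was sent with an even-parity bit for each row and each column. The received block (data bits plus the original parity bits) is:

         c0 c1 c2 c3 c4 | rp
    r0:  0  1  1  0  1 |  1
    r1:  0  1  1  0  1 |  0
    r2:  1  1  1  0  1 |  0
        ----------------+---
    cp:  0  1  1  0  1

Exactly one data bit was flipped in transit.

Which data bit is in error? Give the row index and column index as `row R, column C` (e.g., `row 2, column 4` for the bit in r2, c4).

row 1, column 0

Recompute each row's even parity and compare to rp:
  r0: data parity 1, sent rp 1 → ok
  r1: data parity 1, sent rp 0 → mismatch
  r2: data parity 0, sent rp 0 → ok
Recompute each column's even parity and compare to cp:
  c0: data parity 1, sent cp 0 → mismatch
  c1: data parity 1, sent cp 1 → ok
  c2: data parity 1, sent cp 1 → ok
  c3: data parity 0, sent cp 0 → ok
  c4: data parity 1, sent cp 1 → ok
Exactly one row (r1) and one column (c0) fail → the flipped bit is at their intersection.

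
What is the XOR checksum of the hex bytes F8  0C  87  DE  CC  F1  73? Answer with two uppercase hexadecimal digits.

E3

XOR the bytes together:
  start with 0xF8
  0xF8 ⊕ 0x0C = 0xF4
  0xF4 ⊕ 0x87 = 0x73
  0x73 ⊕ 0xDE = 0xAD
  0xAD ⊕ 0xCC = 0x61
  0x61 ⊕ 0xF1 = 0x90
  0x90 ⊕ 0x73 = 0xE3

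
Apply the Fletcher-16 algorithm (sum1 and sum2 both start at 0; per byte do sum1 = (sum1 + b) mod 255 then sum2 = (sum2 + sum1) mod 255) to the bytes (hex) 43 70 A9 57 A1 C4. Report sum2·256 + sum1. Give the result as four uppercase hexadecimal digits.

7A1B

Running sums (mod 255):
  after byte 0 (43): sum1=67, sum2=67
  after byte 1 (70): sum1=179, sum2=246
  after byte 2 (A9): sum1=93, sum2=84
  after byte 3 (57): sum1=180, sum2=9
  after byte 4 (A1): sum1=86, sum2=95
  after byte 5 (C4): sum1=27, sum2=122
Checksum = sum2·256 + sum1 = 122·256 + 27 = 31259 = 0x7A1B.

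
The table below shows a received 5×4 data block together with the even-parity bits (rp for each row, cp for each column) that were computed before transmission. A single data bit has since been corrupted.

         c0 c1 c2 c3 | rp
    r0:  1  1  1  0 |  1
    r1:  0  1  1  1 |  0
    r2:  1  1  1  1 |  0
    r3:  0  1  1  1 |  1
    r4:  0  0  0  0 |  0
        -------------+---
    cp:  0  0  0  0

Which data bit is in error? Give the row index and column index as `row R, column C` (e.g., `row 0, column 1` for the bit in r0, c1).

row 1, column 3

Recompute each row's even parity and compare to rp:
  r0: data parity 1, sent rp 1 → ok
  r1: data parity 1, sent rp 0 → mismatch
  r2: data parity 0, sent rp 0 → ok
  r3: data parity 1, sent rp 1 → ok
  r4: data parity 0, sent rp 0 → ok
Recompute each column's even parity and compare to cp:
  c0: data parity 0, sent cp 0 → ok
  c1: data parity 0, sent cp 0 → ok
  c2: data parity 0, sent cp 0 → ok
  c3: data parity 1, sent cp 0 → mismatch
Exactly one row (r1) and one column (c3) fail → the flipped bit is at their intersection.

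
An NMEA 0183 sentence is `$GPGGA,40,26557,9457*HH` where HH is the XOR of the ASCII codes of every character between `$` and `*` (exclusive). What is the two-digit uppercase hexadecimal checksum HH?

42

XOR the ASCII codes of the payload characters:
  'G' = 0x47 → acc = 0x47
  'P' = 0x50 → acc = 0x17
  'G' = 0x47 → acc = 0x50
  'G' = 0x47 → acc = 0x17
  'A' = 0x41 → acc = 0x56
  ',' = 0x2C → acc = 0x7A
  '4' = 0x34 → acc = 0x4E
  '0' = 0x30 → acc = 0x7E
  ',' = 0x2C → acc = 0x52
  '2' = 0x32 → acc = 0x60
  '6' = 0x36 → acc = 0x56
  '5' = 0x35 → acc = 0x63
  '5' = 0x35 → acc = 0x56
  '7' = 0x37 → acc = 0x61
  ',' = 0x2C → acc = 0x4D
  '9' = 0x39 → acc = 0x74
  '4' = 0x34 → acc = 0x40
  '5' = 0x35 → acc = 0x75
  '7' = 0x37 → acc = 0x42
Checksum = 0x42.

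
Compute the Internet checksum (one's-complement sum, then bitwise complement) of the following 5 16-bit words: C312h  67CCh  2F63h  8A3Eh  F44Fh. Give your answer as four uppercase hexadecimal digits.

One's-complement addition (fold any carry out of bit 15 back into bit 0):
  0xC312 + 0x67CC = 0x12ADE → wrap carry → 0x2ADF
  0x2ADF + 0x2F63 = 0x05A42
  0x5A42 + 0x8A3E = 0x0E480
  0xE480 + 0xF44F = 0x1D8CF → wrap carry → 0xD8D0
One's-complement sum = 0xD8D0.
Checksum = ~0xD8D0 & 0xFFFF = 0x272F.

272F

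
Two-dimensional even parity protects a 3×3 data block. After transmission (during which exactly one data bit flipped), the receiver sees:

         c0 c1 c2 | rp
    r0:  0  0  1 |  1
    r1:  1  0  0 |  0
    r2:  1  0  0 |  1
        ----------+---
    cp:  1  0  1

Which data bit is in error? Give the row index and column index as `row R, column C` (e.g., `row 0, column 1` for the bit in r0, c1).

row 1, column 0

Recompute each row's even parity and compare to rp:
  r0: data parity 1, sent rp 1 → ok
  r1: data parity 1, sent rp 0 → mismatch
  r2: data parity 1, sent rp 1 → ok
Recompute each column's even parity and compare to cp:
  c0: data parity 0, sent cp 1 → mismatch
  c1: data parity 0, sent cp 0 → ok
  c2: data parity 1, sent cp 1 → ok
Exactly one row (r1) and one column (c0) fail → the flipped bit is at their intersection.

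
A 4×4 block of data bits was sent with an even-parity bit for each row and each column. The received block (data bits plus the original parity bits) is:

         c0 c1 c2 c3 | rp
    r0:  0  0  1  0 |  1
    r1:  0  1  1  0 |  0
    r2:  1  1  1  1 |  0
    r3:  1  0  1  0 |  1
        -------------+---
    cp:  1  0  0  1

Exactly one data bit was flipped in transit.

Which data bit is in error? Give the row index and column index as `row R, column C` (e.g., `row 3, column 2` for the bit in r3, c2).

Recompute each row's even parity and compare to rp:
  r0: data parity 1, sent rp 1 → ok
  r1: data parity 0, sent rp 0 → ok
  r2: data parity 0, sent rp 0 → ok
  r3: data parity 0, sent rp 1 → mismatch
Recompute each column's even parity and compare to cp:
  c0: data parity 0, sent cp 1 → mismatch
  c1: data parity 0, sent cp 0 → ok
  c2: data parity 0, sent cp 0 → ok
  c3: data parity 1, sent cp 1 → ok
Exactly one row (r3) and one column (c0) fail → the flipped bit is at their intersection.

row 3, column 0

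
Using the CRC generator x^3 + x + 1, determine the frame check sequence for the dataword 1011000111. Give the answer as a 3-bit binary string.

Append 3 zeros: 1011000111000. Divide by 1011 (XOR where the leading bit is 1):
  pos 0: 1011 XOR 1011 = 0000
  pos 7: 1110 XOR 1011 = 0101
  pos 8: 1010 XOR 1011 = 0001
Remainder (last 3 bits) = 010. This is the CRC / FCS.

010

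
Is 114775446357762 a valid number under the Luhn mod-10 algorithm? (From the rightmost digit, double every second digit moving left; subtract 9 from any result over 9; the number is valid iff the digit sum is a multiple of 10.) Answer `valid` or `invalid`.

From the right, keep odd positions and double even positions (subtract 9 from any doubled value over 9):
  doubled (positions 2,4,...): 3 5 6 8 1 5 2 → sum 30
  kept (positions 1,3,...): 2 7 5 6 4 7 4 1 → sum 36
Total = 66.
66 mod 10 = 6, so the number is invalid.

invalid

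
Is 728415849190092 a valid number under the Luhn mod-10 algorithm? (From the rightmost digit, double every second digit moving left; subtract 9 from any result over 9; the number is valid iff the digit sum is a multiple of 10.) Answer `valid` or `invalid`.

invalid

From the right, keep odd positions and double even positions (subtract 9 from any doubled value over 9):
  doubled (positions 2,4,...): 9 0 2 8 1 8 4 → sum 32
  kept (positions 1,3,...): 2 0 9 9 8 1 8 7 → sum 44
Total = 76.
76 mod 10 = 6, so the number is invalid.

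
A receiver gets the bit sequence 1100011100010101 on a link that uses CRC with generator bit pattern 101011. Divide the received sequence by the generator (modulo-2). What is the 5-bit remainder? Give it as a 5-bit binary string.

00000

Modulo-2 division of 1100011100010101 by 101011:
  pos 0: 110001 XOR 101011 = 011010
  pos 1: 110101 XOR 101011 = 011110
  pos 2: 111101 XOR 101011 = 010110
  pos 3: 101100 XOR 101011 = 000111
  pos 6: 111001 XOR 101011 = 010010
  pos 7: 100100 XOR 101011 = 001111
  pos 9: 111110 XOR 101011 = 010101
  pos 10: 101011 XOR 101011 = 000000
Remainder = 00000 (zero — the frame passes the CRC check).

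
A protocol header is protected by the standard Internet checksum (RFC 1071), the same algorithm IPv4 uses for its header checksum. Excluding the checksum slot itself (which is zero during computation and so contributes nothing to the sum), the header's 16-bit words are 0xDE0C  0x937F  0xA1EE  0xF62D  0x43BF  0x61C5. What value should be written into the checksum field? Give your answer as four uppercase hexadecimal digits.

One's-complement addition (fold any carry out of bit 15 back into bit 0):
  0xDE0C + 0x937F = 0x1718B → wrap carry → 0x718C
  0x718C + 0xA1EE = 0x1137A → wrap carry → 0x137B
  0x137B + 0xF62D = 0x109A8 → wrap carry → 0x09A9
  0x09A9 + 0x43BF = 0x04D68
  0x4D68 + 0x61C5 = 0x0AF2D
One's-complement sum = 0xAF2D.
Checksum = ~0xAF2D & 0xFFFF = 0x50D2.

50D2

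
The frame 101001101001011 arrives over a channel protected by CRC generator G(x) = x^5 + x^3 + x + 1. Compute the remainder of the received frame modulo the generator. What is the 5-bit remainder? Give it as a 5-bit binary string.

Modulo-2 division of 101001101001011 by 101011:
  pos 0: 101001 XOR 101011 = 000010
  pos 4: 101010 XOR 101011 = 000001
  pos 9: 101011 XOR 101011 = 000000
Remainder = 00000 (zero — the frame passes the CRC check).

00000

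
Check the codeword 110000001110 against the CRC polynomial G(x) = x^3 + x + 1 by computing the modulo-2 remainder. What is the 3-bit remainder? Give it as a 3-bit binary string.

Modulo-2 division of 110000001110 by 1011:
  pos 0: 1100 XOR 1011 = 0111
  pos 1: 1110 XOR 1011 = 0101
  pos 2: 1010 XOR 1011 = 0001
  pos 5: 1001 XOR 1011 = 0010
  pos 7: 1011 XOR 1011 = 0000
Remainder = 000 (zero — the frame passes the CRC check).

000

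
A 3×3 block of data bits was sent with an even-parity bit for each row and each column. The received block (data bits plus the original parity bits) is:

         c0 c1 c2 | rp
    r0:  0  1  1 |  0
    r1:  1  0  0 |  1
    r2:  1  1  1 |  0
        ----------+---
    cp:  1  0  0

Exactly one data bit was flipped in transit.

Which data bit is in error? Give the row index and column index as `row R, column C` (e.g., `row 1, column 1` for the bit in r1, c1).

row 2, column 0

Recompute each row's even parity and compare to rp:
  r0: data parity 0, sent rp 0 → ok
  r1: data parity 1, sent rp 1 → ok
  r2: data parity 1, sent rp 0 → mismatch
Recompute each column's even parity and compare to cp:
  c0: data parity 0, sent cp 1 → mismatch
  c1: data parity 0, sent cp 0 → ok
  c2: data parity 0, sent cp 0 → ok
Exactly one row (r2) and one column (c0) fail → the flipped bit is at their intersection.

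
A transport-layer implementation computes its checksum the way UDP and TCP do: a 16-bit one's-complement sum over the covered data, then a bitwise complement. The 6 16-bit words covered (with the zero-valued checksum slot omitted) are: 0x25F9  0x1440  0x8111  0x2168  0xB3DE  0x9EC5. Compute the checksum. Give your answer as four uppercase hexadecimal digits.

D0A8

One's-complement addition (fold any carry out of bit 15 back into bit 0):
  0x25F9 + 0x1440 = 0x03A39
  0x3A39 + 0x8111 = 0x0BB4A
  0xBB4A + 0x2168 = 0x0DCB2
  0xDCB2 + 0xB3DE = 0x19090 → wrap carry → 0x9091
  0x9091 + 0x9EC5 = 0x12F56 → wrap carry → 0x2F57
One's-complement sum = 0x2F57.
Checksum = ~0x2F57 & 0xFFFF = 0xD0A8.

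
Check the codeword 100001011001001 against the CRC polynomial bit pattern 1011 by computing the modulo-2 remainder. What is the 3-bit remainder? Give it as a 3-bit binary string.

011

Modulo-2 division of 100001011001001 by 1011:
  pos 0: 1000 XOR 1011 = 0011
  pos 2: 1101 XOR 1011 = 0110
  pos 3: 1100 XOR 1011 = 0111
  pos 4: 1111 XOR 1011 = 0100
  pos 5: 1001 XOR 1011 = 0010
  pos 7: 1000 XOR 1011 = 0011
  pos 9: 1110 XOR 1011 = 0101
  pos 10: 1010 XOR 1011 = 0001
Remainder = 011 (nonzero — an error is detected).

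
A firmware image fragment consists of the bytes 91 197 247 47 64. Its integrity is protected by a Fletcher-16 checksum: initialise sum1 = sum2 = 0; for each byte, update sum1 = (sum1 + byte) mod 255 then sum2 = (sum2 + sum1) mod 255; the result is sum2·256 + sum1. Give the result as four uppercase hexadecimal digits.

6688

Running sums (mod 255):
  after byte 0 (91): sum1=91, sum2=91
  after byte 1 (197): sum1=33, sum2=124
  after byte 2 (247): sum1=25, sum2=149
  after byte 3 (47): sum1=72, sum2=221
  after byte 4 (64): sum1=136, sum2=102
Checksum = sum2·256 + sum1 = 102·256 + 136 = 26248 = 0x6688.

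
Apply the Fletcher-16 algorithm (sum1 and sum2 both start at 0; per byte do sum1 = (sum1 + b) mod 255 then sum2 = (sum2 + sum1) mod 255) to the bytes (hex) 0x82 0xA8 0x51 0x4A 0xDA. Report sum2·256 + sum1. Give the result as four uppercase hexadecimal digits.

92A1

Running sums (mod 255):
  after byte 0 (0x82): sum1=130, sum2=130
  after byte 1 (0xA8): sum1=43, sum2=173
  after byte 2 (0x51): sum1=124, sum2=42
  after byte 3 (0x4A): sum1=198, sum2=240
  after byte 4 (0xDA): sum1=161, sum2=146
Checksum = sum2·256 + sum1 = 146·256 + 161 = 37537 = 0x92A1.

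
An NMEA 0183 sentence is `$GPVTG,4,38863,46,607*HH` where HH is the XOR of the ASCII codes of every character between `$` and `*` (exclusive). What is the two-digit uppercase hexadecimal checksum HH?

63

XOR the ASCII codes of the payload characters:
  'G' = 0x47 → acc = 0x47
  'P' = 0x50 → acc = 0x17
  'V' = 0x56 → acc = 0x41
  'T' = 0x54 → acc = 0x15
  'G' = 0x47 → acc = 0x52
  ',' = 0x2C → acc = 0x7E
  '4' = 0x34 → acc = 0x4A
  ',' = 0x2C → acc = 0x66
  '3' = 0x33 → acc = 0x55
  '8' = 0x38 → acc = 0x6D
  '8' = 0x38 → acc = 0x55
  '6' = 0x36 → acc = 0x63
  '3' = 0x33 → acc = 0x50
  ',' = 0x2C → acc = 0x7C
  '4' = 0x34 → acc = 0x48
  '6' = 0x36 → acc = 0x7E
  ',' = 0x2C → acc = 0x52
  '6' = 0x36 → acc = 0x64
  '0' = 0x30 → acc = 0x54
  '7' = 0x37 → acc = 0x63
Checksum = 0x63.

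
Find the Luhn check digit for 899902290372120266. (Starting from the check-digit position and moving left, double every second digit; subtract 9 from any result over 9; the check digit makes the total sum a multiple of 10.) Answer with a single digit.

Partial digits right→left: 6 6 2 0 2 1 2 7 3 0 9 2 2 0 9 9 9 8
Double every second digit counting from the check-digit position (so the 1st, 3rd, 5th, ... of the partial from the right).
  doubled (with −9 where >9): 3 4 4 4 6 9 4 9 9 → sum 52
  kept as-is: 6 0 1 7 0 2 0 9 8 → sum 33
Total = 52 + 33 = 85.
Check digit = (10 − (85 mod 10)) mod 10 = 5.

5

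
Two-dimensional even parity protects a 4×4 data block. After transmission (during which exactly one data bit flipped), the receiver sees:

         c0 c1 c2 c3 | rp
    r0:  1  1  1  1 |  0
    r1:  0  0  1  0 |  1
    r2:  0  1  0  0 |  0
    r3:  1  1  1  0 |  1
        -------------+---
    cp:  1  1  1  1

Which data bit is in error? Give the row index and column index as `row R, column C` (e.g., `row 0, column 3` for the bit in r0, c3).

row 2, column 0

Recompute each row's even parity and compare to rp:
  r0: data parity 0, sent rp 0 → ok
  r1: data parity 1, sent rp 1 → ok
  r2: data parity 1, sent rp 0 → mismatch
  r3: data parity 1, sent rp 1 → ok
Recompute each column's even parity and compare to cp:
  c0: data parity 0, sent cp 1 → mismatch
  c1: data parity 1, sent cp 1 → ok
  c2: data parity 1, sent cp 1 → ok
  c3: data parity 1, sent cp 1 → ok
Exactly one row (r2) and one column (c0) fail → the flipped bit is at their intersection.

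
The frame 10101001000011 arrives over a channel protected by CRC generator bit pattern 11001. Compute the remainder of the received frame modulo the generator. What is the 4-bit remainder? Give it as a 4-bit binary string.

0010

Modulo-2 division of 10101001000011 by 11001:
  pos 0: 10101 XOR 11001 = 01100
  pos 1: 11000 XOR 11001 = 00001
  pos 5: 10100 XOR 11001 = 01101
  pos 6: 11010 XOR 11001 = 00011
  pos 9: 11011 XOR 11001 = 00010
Remainder = 0010 (nonzero — an error is detected).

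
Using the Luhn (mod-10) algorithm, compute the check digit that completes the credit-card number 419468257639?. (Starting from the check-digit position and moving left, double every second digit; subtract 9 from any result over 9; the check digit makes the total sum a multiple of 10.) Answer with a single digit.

9

Partial digits right→left: 9 3 6 7 5 2 8 6 4 9 1 4
Double every second digit counting from the check-digit position (so the 1st, 3rd, 5th, ... of the partial from the right).
  doubled (with −9 where >9): 9 3 1 7 8 2 → sum 30
  kept as-is: 3 7 2 6 9 4 → sum 31
Total = 30 + 31 = 61.
Check digit = (10 − (61 mod 10)) mod 10 = 9.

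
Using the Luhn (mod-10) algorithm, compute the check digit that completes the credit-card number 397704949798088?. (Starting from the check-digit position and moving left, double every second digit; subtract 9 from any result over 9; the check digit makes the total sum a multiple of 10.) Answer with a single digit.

8

Partial digits right→left: 8 8 0 8 9 7 9 4 9 4 0 7 7 9 3
Double every second digit counting from the check-digit position (so the 1st, 3rd, 5th, ... of the partial from the right).
  doubled (with −9 where >9): 7 0 9 9 9 0 5 6 → sum 45
  kept as-is: 8 8 7 4 4 7 9 → sum 47
Total = 45 + 47 = 92.
Check digit = (10 − (92 mod 10)) mod 10 = 8.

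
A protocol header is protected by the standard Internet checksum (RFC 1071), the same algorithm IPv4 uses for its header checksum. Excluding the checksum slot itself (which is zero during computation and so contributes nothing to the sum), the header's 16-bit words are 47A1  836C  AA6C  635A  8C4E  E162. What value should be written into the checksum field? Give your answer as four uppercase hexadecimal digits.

One's-complement addition (fold any carry out of bit 15 back into bit 0):
  0x47A1 + 0x836C = 0x0CB0D
  0xCB0D + 0xAA6C = 0x17579 → wrap carry → 0x757A
  0x757A + 0x635A = 0x0D8D4
  0xD8D4 + 0x8C4E = 0x16522 → wrap carry → 0x6523
  0x6523 + 0xE162 = 0x14685 → wrap carry → 0x4686
One's-complement sum = 0x4686.
Checksum = ~0x4686 & 0xFFFF = 0xB979.

B979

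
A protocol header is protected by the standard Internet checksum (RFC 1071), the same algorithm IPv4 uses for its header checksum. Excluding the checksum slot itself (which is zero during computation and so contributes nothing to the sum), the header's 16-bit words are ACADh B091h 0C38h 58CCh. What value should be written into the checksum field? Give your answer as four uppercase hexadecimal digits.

One's-complement addition (fold any carry out of bit 15 back into bit 0):
  0xACAD + 0xB091 = 0x15D3E → wrap carry → 0x5D3F
  0x5D3F + 0x0C38 = 0x06977
  0x6977 + 0x58CC = 0x0C243
One's-complement sum = 0xC243.
Checksum = ~0xC243 & 0xFFFF = 0x3DBC.

3DBC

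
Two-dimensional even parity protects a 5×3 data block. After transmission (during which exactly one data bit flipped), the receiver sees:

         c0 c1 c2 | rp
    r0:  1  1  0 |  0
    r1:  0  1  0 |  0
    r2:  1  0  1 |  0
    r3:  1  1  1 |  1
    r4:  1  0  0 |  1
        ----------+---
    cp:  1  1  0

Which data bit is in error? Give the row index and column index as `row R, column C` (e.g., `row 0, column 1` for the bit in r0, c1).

Recompute each row's even parity and compare to rp:
  r0: data parity 0, sent rp 0 → ok
  r1: data parity 1, sent rp 0 → mismatch
  r2: data parity 0, sent rp 0 → ok
  r3: data parity 1, sent rp 1 → ok
  r4: data parity 1, sent rp 1 → ok
Recompute each column's even parity and compare to cp:
  c0: data parity 0, sent cp 1 → mismatch
  c1: data parity 1, sent cp 1 → ok
  c2: data parity 0, sent cp 0 → ok
Exactly one row (r1) and one column (c0) fail → the flipped bit is at their intersection.

row 1, column 0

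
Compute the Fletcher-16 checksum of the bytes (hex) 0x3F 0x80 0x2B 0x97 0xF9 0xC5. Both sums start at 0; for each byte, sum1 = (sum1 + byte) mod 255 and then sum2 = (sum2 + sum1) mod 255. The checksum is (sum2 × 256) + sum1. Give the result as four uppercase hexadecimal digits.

Running sums (mod 255):
  after byte 0 (0x3F): sum1=63, sum2=63
  after byte 1 (0x80): sum1=191, sum2=254
  after byte 2 (0x2B): sum1=234, sum2=233
  after byte 3 (0x97): sum1=130, sum2=108
  after byte 4 (0xF9): sum1=124, sum2=232
  after byte 5 (0xC5): sum1=66, sum2=43
Checksum = sum2·256 + sum1 = 43·256 + 66 = 11074 = 0x2B42.

2B42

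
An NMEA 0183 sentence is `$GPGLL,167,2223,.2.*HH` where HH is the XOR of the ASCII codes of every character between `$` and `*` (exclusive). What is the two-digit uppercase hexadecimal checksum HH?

7F

XOR the ASCII codes of the payload characters:
  'G' = 0x47 → acc = 0x47
  'P' = 0x50 → acc = 0x17
  'G' = 0x47 → acc = 0x50
  'L' = 0x4C → acc = 0x1C
  'L' = 0x4C → acc = 0x50
  ',' = 0x2C → acc = 0x7C
  '1' = 0x31 → acc = 0x4D
  '6' = 0x36 → acc = 0x7B
  '7' = 0x37 → acc = 0x4C
  ',' = 0x2C → acc = 0x60
  '2' = 0x32 → acc = 0x52
  '2' = 0x32 → acc = 0x60
  '2' = 0x32 → acc = 0x52
  '3' = 0x33 → acc = 0x61
  ',' = 0x2C → acc = 0x4D
  '.' = 0x2E → acc = 0x63
  '2' = 0x32 → acc = 0x51
  '.' = 0x2E → acc = 0x7F
Checksum = 0x7F.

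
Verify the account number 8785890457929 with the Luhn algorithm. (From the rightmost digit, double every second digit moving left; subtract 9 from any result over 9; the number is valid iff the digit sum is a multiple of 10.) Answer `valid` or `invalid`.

invalid

From the right, keep odd positions and double even positions (subtract 9 from any doubled value over 9):
  doubled (positions 2,4,...): 4 5 8 9 1 5 → sum 32
  kept (positions 1,3,...): 9 9 5 0 8 8 8 → sum 47
Total = 79.
79 mod 10 = 9, so the number is invalid.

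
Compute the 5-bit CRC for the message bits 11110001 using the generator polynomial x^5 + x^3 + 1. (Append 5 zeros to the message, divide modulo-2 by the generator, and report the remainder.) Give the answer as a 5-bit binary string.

10110

Append 5 zeros: 1111000100000. Divide by 101001 (XOR where the leading bit is 1):
  pos 0: 111100 XOR 101001 = 010101
  pos 1: 101010 XOR 101001 = 000011
  pos 5: 111000 XOR 101001 = 010001
  pos 6: 100010 XOR 101001 = 001011
Remainder (last 5 bits) = 10110. This is the CRC / FCS.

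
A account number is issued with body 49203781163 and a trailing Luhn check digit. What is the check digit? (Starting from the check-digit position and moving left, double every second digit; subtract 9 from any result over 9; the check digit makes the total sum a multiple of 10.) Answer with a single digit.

Partial digits right→left: 3 6 1 1 8 7 3 0 2 9 4
Double every second digit counting from the check-digit position (so the 1st, 3rd, 5th, ... of the partial from the right).
  doubled (with −9 where >9): 6 2 7 6 4 8 → sum 33
  kept as-is: 6 1 7 0 9 → sum 23
Total = 33 + 23 = 56.
Check digit = (10 − (56 mod 10)) mod 10 = 4.

4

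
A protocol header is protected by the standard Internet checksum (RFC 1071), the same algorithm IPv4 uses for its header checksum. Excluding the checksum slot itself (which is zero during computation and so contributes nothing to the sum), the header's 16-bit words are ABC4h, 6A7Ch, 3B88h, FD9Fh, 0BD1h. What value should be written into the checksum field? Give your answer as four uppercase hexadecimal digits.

A4C5

One's-complement addition (fold any carry out of bit 15 back into bit 0):
  0xABC4 + 0x6A7C = 0x11640 → wrap carry → 0x1641
  0x1641 + 0x3B88 = 0x051C9
  0x51C9 + 0xFD9F = 0x14F68 → wrap carry → 0x4F69
  0x4F69 + 0x0BD1 = 0x05B3A
One's-complement sum = 0x5B3A.
Checksum = ~0x5B3A & 0xFFFF = 0xA4C5.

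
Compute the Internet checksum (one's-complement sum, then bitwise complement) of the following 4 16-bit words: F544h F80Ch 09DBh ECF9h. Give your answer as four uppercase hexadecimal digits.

1BD9

One's-complement addition (fold any carry out of bit 15 back into bit 0):
  0xF544 + 0xF80C = 0x1ED50 → wrap carry → 0xED51
  0xED51 + 0x09DB = 0x0F72C
  0xF72C + 0xECF9 = 0x1E425 → wrap carry → 0xE426
One's-complement sum = 0xE426.
Checksum = ~0xE426 & 0xFFFF = 0x1BD9.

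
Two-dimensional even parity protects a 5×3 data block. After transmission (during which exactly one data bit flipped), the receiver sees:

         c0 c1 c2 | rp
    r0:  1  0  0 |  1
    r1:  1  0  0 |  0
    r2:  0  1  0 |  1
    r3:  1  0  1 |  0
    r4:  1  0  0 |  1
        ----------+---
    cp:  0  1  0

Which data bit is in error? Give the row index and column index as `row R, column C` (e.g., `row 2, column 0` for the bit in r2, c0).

row 1, column 2

Recompute each row's even parity and compare to rp:
  r0: data parity 1, sent rp 1 → ok
  r1: data parity 1, sent rp 0 → mismatch
  r2: data parity 1, sent rp 1 → ok
  r3: data parity 0, sent rp 0 → ok
  r4: data parity 1, sent rp 1 → ok
Recompute each column's even parity and compare to cp:
  c0: data parity 0, sent cp 0 → ok
  c1: data parity 1, sent cp 1 → ok
  c2: data parity 1, sent cp 0 → mismatch
Exactly one row (r1) and one column (c2) fail → the flipped bit is at their intersection.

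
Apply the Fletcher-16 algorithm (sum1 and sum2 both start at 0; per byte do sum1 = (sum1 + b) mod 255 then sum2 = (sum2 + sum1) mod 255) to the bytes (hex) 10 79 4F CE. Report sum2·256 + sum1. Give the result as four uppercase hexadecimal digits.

1AA7

Running sums (mod 255):
  after byte 0 (10): sum1=16, sum2=16
  after byte 1 (79): sum1=137, sum2=153
  after byte 2 (4F): sum1=216, sum2=114
  after byte 3 (CE): sum1=167, sum2=26
Checksum = sum2·256 + sum1 = 26·256 + 167 = 6823 = 0x1AA7.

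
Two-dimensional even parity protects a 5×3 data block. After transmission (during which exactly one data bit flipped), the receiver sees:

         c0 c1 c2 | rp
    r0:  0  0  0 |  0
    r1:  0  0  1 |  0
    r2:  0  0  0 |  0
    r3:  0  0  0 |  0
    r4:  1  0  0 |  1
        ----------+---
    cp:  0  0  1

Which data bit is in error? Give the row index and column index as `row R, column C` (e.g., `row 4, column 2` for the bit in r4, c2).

Recompute each row's even parity and compare to rp:
  r0: data parity 0, sent rp 0 → ok
  r1: data parity 1, sent rp 0 → mismatch
  r2: data parity 0, sent rp 0 → ok
  r3: data parity 0, sent rp 0 → ok
  r4: data parity 1, sent rp 1 → ok
Recompute each column's even parity and compare to cp:
  c0: data parity 1, sent cp 0 → mismatch
  c1: data parity 0, sent cp 0 → ok
  c2: data parity 1, sent cp 1 → ok
Exactly one row (r1) and one column (c0) fail → the flipped bit is at their intersection.

row 1, column 0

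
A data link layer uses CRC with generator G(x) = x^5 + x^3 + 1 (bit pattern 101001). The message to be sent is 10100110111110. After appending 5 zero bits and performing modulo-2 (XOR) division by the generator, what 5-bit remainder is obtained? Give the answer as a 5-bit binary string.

10101

Append 5 zeros: 1010011011111000000. Divide by 101001 (XOR where the leading bit is 1):
  pos 0: 101001 XOR 101001 = 000000
  pos 6: 101111 XOR 101001 = 000110
  pos 9: 110100 XOR 101001 = 011101
  pos 10: 111010 XOR 101001 = 010011
  pos 11: 100110 XOR 101001 = 001111
  pos 13: 111100 XOR 101001 = 010101
Remainder (last 5 bits) = 10101. This is the CRC / FCS.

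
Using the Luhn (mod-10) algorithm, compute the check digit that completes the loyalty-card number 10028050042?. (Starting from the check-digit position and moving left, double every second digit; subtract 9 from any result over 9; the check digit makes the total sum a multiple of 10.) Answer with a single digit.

Partial digits right→left: 2 4 0 0 5 0 8 2 0 0 1
Double every second digit counting from the check-digit position (so the 1st, 3rd, 5th, ... of the partial from the right).
  doubled (with −9 where >9): 4 0 1 7 0 2 → sum 14
  kept as-is: 4 0 0 2 0 → sum 6
Total = 14 + 6 = 20.
Check digit = (10 − (20 mod 10)) mod 10 = 0.

0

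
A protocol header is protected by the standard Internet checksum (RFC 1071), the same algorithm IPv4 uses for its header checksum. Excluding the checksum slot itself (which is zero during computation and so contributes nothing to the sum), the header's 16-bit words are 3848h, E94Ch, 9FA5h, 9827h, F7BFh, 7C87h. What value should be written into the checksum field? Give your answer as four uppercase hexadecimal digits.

One's-complement addition (fold any carry out of bit 15 back into bit 0):
  0x3848 + 0xE94C = 0x12194 → wrap carry → 0x2195
  0x2195 + 0x9FA5 = 0x0C13A
  0xC13A + 0x9827 = 0x15961 → wrap carry → 0x5962
  0x5962 + 0xF7BF = 0x15121 → wrap carry → 0x5122
  0x5122 + 0x7C87 = 0x0CDA9
One's-complement sum = 0xCDA9.
Checksum = ~0xCDA9 & 0xFFFF = 0x3256.

3256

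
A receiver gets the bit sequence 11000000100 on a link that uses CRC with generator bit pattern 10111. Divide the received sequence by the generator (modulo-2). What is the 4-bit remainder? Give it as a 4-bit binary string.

Modulo-2 division of 11000000100 by 10111:
  pos 0: 11000 XOR 10111 = 01111
  pos 1: 11110 XOR 10111 = 01001
  pos 2: 10010 XOR 10111 = 00101
  pos 4: 10101 XOR 10111 = 00010
Remainder = 1000 (nonzero — an error is detected).

1000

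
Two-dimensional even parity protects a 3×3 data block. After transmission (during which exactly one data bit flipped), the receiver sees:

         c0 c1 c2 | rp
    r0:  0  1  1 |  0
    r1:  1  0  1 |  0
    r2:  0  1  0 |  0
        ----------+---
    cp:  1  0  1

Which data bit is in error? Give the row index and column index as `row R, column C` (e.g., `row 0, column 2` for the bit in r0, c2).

Recompute each row's even parity and compare to rp:
  r0: data parity 0, sent rp 0 → ok
  r1: data parity 0, sent rp 0 → ok
  r2: data parity 1, sent rp 0 → mismatch
Recompute each column's even parity and compare to cp:
  c0: data parity 1, sent cp 1 → ok
  c1: data parity 0, sent cp 0 → ok
  c2: data parity 0, sent cp 1 → mismatch
Exactly one row (r2) and one column (c2) fail → the flipped bit is at their intersection.

row 2, column 2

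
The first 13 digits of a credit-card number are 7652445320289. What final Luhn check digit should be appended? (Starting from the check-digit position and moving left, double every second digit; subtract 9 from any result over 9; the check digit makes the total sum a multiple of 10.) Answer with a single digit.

Partial digits right→left: 9 8 2 0 2 3 5 4 4 2 5 6 7
Double every second digit counting from the check-digit position (so the 1st, 3rd, 5th, ... of the partial from the right).
  doubled (with −9 where >9): 9 4 4 1 8 1 5 → sum 32
  kept as-is: 8 0 3 4 2 6 → sum 23
Total = 32 + 23 = 55.
Check digit = (10 − (55 mod 10)) mod 10 = 5.

5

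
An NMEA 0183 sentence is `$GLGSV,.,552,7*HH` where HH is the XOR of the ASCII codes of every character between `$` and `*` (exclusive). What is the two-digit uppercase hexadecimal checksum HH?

XOR the ASCII codes of the payload characters:
  'G' = 0x47 → acc = 0x47
  'L' = 0x4C → acc = 0x0B
  'G' = 0x47 → acc = 0x4C
  'S' = 0x53 → acc = 0x1F
  'V' = 0x56 → acc = 0x49
  ',' = 0x2C → acc = 0x65
  '.' = 0x2E → acc = 0x4B
  ',' = 0x2C → acc = 0x67
  '5' = 0x35 → acc = 0x52
  '5' = 0x35 → acc = 0x67
  '2' = 0x32 → acc = 0x55
  ',' = 0x2C → acc = 0x79
  '7' = 0x37 → acc = 0x4E
Checksum = 0x4E.

4E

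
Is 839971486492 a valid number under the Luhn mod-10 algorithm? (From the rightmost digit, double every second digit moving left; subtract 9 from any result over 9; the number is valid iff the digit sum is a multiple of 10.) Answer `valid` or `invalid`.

invalid

From the right, keep odd positions and double even positions (subtract 9 from any doubled value over 9):
  doubled (positions 2,4,...): 9 3 8 5 9 7 → sum 41
  kept (positions 1,3,...): 2 4 8 1 9 3 → sum 27
Total = 68.
68 mod 10 = 8, so the number is invalid.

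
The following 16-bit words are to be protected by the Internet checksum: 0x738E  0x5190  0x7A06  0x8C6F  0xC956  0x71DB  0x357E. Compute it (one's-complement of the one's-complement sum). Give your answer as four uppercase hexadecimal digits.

One's-complement addition (fold any carry out of bit 15 back into bit 0):
  0x738E + 0x5190 = 0x0C51E
  0xC51E + 0x7A06 = 0x13F24 → wrap carry → 0x3F25
  0x3F25 + 0x8C6F = 0x0CB94
  0xCB94 + 0xC956 = 0x194EA → wrap carry → 0x94EB
  0x94EB + 0x71DB = 0x106C6 → wrap carry → 0x06C7
  0x06C7 + 0x357E = 0x03C45
One's-complement sum = 0x3C45.
Checksum = ~0x3C45 & 0xFFFF = 0xC3BA.

C3BA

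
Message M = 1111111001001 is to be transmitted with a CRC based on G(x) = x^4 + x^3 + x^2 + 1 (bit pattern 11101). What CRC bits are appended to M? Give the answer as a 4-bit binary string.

0111

Append 4 zeros: 11111110010010000. Divide by 11101 (XOR where the leading bit is 1):
  pos 0: 11111 XOR 11101 = 00010
  pos 3: 10110 XOR 11101 = 01011
  pos 4: 10110 XOR 11101 = 01011
  pos 5: 10111 XOR 11101 = 01010
  pos 6: 10100 XOR 11101 = 01001
  pos 7: 10010 XOR 11101 = 01111
  pos 8: 11111 XOR 11101 = 00010
  pos 11: 10000 XOR 11101 = 01101
  pos 12: 11010 XOR 11101 = 00111
Remainder (last 4 bits) = 0111. This is the CRC / FCS.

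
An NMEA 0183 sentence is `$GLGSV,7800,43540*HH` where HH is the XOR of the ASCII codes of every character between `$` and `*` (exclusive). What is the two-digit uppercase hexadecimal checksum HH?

70

XOR the ASCII codes of the payload characters:
  'G' = 0x47 → acc = 0x47
  'L' = 0x4C → acc = 0x0B
  'G' = 0x47 → acc = 0x4C
  'S' = 0x53 → acc = 0x1F
  'V' = 0x56 → acc = 0x49
  ',' = 0x2C → acc = 0x65
  '7' = 0x37 → acc = 0x52
  '8' = 0x38 → acc = 0x6A
  '0' = 0x30 → acc = 0x5A
  '0' = 0x30 → acc = 0x6A
  ',' = 0x2C → acc = 0x46
  '4' = 0x34 → acc = 0x72
  '3' = 0x33 → acc = 0x41
  '5' = 0x35 → acc = 0x74
  '4' = 0x34 → acc = 0x40
  '0' = 0x30 → acc = 0x70
Checksum = 0x70.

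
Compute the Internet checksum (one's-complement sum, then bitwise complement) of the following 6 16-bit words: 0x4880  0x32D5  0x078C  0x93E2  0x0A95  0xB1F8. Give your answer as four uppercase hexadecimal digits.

One's-complement addition (fold any carry out of bit 15 back into bit 0):
  0x4880 + 0x32D5 = 0x07B55
  0x7B55 + 0x078C = 0x082E1
  0x82E1 + 0x93E2 = 0x116C3 → wrap carry → 0x16C4
  0x16C4 + 0x0A95 = 0x02159
  0x2159 + 0xB1F8 = 0x0D351
One's-complement sum = 0xD351.
Checksum = ~0xD351 & 0xFFFF = 0x2CAE.

2CAE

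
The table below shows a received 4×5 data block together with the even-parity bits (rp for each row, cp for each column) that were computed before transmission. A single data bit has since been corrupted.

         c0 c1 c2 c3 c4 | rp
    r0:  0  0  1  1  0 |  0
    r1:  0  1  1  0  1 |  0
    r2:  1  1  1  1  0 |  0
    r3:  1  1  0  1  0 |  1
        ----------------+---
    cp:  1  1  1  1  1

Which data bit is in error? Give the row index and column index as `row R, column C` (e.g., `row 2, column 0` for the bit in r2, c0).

row 1, column 0

Recompute each row's even parity and compare to rp:
  r0: data parity 0, sent rp 0 → ok
  r1: data parity 1, sent rp 0 → mismatch
  r2: data parity 0, sent rp 0 → ok
  r3: data parity 1, sent rp 1 → ok
Recompute each column's even parity and compare to cp:
  c0: data parity 0, sent cp 1 → mismatch
  c1: data parity 1, sent cp 1 → ok
  c2: data parity 1, sent cp 1 → ok
  c3: data parity 1, sent cp 1 → ok
  c4: data parity 1, sent cp 1 → ok
Exactly one row (r1) and one column (c0) fail → the flipped bit is at their intersection.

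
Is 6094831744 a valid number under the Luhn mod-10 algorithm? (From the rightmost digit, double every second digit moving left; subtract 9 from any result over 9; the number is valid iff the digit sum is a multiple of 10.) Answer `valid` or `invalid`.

From the right, keep odd positions and double even positions (subtract 9 from any doubled value over 9):
  doubled (positions 2,4,...): 8 2 7 9 3 → sum 29
  kept (positions 1,3,...): 4 7 3 4 0 → sum 18
Total = 47.
47 mod 10 = 7, so the number is invalid.

invalid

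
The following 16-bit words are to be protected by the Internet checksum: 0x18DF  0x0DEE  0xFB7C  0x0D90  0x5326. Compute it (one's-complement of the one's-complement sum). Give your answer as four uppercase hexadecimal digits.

One's-complement addition (fold any carry out of bit 15 back into bit 0):
  0x18DF + 0x0DEE = 0x026CD
  0x26CD + 0xFB7C = 0x12249 → wrap carry → 0x224A
  0x224A + 0x0D90 = 0x02FDA
  0x2FDA + 0x5326 = 0x08300
One's-complement sum = 0x8300.
Checksum = ~0x8300 & 0xFFFF = 0x7CFF.

7CFF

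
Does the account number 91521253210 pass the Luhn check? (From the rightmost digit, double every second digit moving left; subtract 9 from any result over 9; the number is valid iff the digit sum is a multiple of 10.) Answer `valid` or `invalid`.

valid

From the right, keep odd positions and double even positions (subtract 9 from any doubled value over 9):
  doubled (positions 2,4,...): 2 6 4 4 2 → sum 18
  kept (positions 1,3,...): 0 2 5 1 5 9 → sum 22
Total = 40.
40 mod 10 = 0, so the number is valid.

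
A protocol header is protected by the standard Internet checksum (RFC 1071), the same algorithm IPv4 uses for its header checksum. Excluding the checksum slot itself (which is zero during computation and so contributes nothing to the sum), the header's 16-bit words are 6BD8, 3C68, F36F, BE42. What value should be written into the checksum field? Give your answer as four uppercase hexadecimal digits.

A60C

One's-complement addition (fold any carry out of bit 15 back into bit 0):
  0x6BD8 + 0x3C68 = 0x0A840
  0xA840 + 0xF36F = 0x19BAF → wrap carry → 0x9BB0
  0x9BB0 + 0xBE42 = 0x159F2 → wrap carry → 0x59F3
One's-complement sum = 0x59F3.
Checksum = ~0x59F3 & 0xFFFF = 0xA60C.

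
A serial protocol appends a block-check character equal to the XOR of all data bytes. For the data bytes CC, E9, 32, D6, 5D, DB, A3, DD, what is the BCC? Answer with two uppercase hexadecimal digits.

39

XOR the bytes together:
  start with 0xCC
  0xCC ⊕ 0xE9 = 0x25
  0x25 ⊕ 0x32 = 0x17
  0x17 ⊕ 0xD6 = 0xC1
  0xC1 ⊕ 0x5D = 0x9C
  0x9C ⊕ 0xDB = 0x47
  0x47 ⊕ 0xA3 = 0xE4
  0xE4 ⊕ 0xDD = 0x39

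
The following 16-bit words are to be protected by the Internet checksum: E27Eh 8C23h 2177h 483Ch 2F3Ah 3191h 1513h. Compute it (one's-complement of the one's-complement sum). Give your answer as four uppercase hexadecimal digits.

One's-complement addition (fold any carry out of bit 15 back into bit 0):
  0xE27E + 0x8C23 = 0x16EA1 → wrap carry → 0x6EA2
  0x6EA2 + 0x2177 = 0x09019
  0x9019 + 0x483C = 0x0D855
  0xD855 + 0x2F3A = 0x1078F → wrap carry → 0x0790
  0x0790 + 0x3191 = 0x03921
  0x3921 + 0x1513 = 0x04E34
One's-complement sum = 0x4E34.
Checksum = ~0x4E34 & 0xFFFF = 0xB1CB.

B1CB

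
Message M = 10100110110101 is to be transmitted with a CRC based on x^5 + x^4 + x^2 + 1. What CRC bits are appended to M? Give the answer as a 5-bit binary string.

11011

Append 5 zeros: 1010011011010100000. Divide by 110101 (XOR where the leading bit is 1):
  pos 0: 101001 XOR 110101 = 011100
  pos 1: 111001 XOR 110101 = 001100
  pos 3: 110001 XOR 110101 = 000100
  pos 6: 100101 XOR 110101 = 010000
  pos 7: 100000 XOR 110101 = 010101
  pos 8: 101011 XOR 110101 = 011110
  pos 9: 111100 XOR 110101 = 001001
  pos 11: 100100 XOR 110101 = 010001
  pos 12: 100010 XOR 110101 = 010111
  pos 13: 101110 XOR 110101 = 011011
Remainder (last 5 bits) = 11011. This is the CRC / FCS.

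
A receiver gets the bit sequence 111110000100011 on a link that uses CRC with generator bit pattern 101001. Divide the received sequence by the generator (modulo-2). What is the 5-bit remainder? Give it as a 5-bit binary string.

11110

Modulo-2 division of 111110000100011 by 101001:
  pos 0: 111110 XOR 101001 = 010111
  pos 1: 101110 XOR 101001 = 000111
  pos 4: 111001 XOR 101001 = 010000
  pos 5: 100000 XOR 101001 = 001001
  pos 7: 100100 XOR 101001 = 001101
  pos 9: 110111 XOR 101001 = 011110
Remainder = 11110 (nonzero — an error is detected).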